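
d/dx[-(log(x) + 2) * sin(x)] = -(x*log(x)*cos(x) + 2*x*cos(x) + sin(x))/x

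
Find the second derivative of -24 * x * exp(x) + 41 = -24*x*exp(x) - 48*exp(x)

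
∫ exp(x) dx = exp(x) + C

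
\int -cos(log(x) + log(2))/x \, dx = -sin(log(2*x)) + C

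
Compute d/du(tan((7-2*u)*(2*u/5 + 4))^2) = 16*u*tan(4*u^2/5 + 26*u/5 - 28)^3/5 + 16*u*tan(4*u^2/5 + 26*u/5 - 28)/5 + 52*tan(4*u^2/5 + 26*u/5 - 28)^3/5 + 52*tan(4*u^2/5 + 26*u/5 - 28)/5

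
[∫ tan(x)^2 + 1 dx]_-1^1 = 2*tan(1)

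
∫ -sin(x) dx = cos(x) + C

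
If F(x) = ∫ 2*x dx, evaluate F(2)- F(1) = 3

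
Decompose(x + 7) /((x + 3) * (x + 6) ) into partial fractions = -1/(3*(x + 6)) + 4/(3*(x + 3))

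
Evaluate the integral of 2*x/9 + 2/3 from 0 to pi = -1 + (1 + pi/3)^2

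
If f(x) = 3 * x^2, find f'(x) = 6*x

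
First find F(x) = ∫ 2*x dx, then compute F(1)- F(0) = 1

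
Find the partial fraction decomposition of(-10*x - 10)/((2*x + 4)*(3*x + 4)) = 5/(2*(3*x + 4)) - 5/(2*(x + 2))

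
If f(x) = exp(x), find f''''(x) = exp(x)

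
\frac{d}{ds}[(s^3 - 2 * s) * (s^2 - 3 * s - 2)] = 5*s^4 - 12*s^3 - 12*s^2 + 12*s + 4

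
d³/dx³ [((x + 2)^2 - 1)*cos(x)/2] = x^2*sin(x)/2 + 2*x*sin(x) - 3*x*cos(x) - 3*sin(x)/2 - 6*cos(x)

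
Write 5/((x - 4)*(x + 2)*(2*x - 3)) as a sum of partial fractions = -4/(7*(2*x - 3)) + 5/(42*(x + 2)) + 1/(6*(x - 4))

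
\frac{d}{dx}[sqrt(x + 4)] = 1/(2*sqrt(x + 4))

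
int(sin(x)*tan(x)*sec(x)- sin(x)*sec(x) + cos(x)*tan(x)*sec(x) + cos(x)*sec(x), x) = tan(x) + C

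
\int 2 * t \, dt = t^2 + C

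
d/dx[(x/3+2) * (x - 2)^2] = x^2 + 4*x/3 - 20/3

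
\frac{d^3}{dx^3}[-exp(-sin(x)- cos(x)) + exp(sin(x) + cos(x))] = 2*(-3*exp(2*sin(x) + 2*cos(x))*sin(x + pi/4) - sqrt(2)*exp(2*sin(x))*exp(2*cos(x))*sin(x)*cos(x) - sqrt(2)*sin(x)*cos(x) + 3*sin(x + pi/4))*exp(-sqrt(2)*sin(x + pi/4))*cos(x + pi/4)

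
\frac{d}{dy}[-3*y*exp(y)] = -3*y*exp(y) - 3*exp(y)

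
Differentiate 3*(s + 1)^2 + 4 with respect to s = 6*s + 6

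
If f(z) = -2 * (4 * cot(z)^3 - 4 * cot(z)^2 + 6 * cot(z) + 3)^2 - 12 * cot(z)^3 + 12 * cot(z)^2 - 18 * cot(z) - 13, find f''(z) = -1344*cot(z)^8 + 1920*cot(z)^7 - 4864*cot(z)^6 + 3632*cot(z)^5 - 5128*cot(z)^4 + 1748*cot(z)^3 - 1632*cot(z)^2 + 36*cot(z) - 24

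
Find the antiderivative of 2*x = x^2 + C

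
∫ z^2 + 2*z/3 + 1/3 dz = z^3/3 + z^2/3 + z/3 + C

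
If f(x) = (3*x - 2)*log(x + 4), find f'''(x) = (-3*x - 40)/(x^3 + 12*x^2 + 48*x + 64)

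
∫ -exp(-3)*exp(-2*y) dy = exp(-2*y - 3)/2 + C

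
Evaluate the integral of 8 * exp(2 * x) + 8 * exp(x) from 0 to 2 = -16 + (2 + 2*exp(2))^2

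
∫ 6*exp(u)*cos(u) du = 3*sqrt(2)*exp(u)*sin(u + pi/4) + C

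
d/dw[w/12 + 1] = 1/12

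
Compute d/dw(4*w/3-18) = 4/3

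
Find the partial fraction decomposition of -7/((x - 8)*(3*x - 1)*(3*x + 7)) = -21/(248*(3*x + 7)) + 21/(184*(3*x - 1)) - 7/(713*(x - 8))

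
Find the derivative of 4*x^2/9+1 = 8*x/9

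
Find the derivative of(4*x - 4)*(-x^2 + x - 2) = -12*x^2 + 16*x - 12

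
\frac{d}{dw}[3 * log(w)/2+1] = 3/(2*w)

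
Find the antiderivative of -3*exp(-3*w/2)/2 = exp(-3*w/2) + C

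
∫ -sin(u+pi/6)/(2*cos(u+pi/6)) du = log(cos(u + pi/6))/2 + C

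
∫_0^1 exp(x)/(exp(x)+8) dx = -log(9/2) + log(E/2 + 4)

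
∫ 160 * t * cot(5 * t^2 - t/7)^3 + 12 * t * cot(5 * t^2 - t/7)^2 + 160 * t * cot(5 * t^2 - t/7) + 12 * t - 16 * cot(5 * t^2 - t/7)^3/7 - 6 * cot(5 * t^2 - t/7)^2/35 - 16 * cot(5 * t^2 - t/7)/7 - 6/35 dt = -2*(20*cot(t*(35*t - 1)/7) + 3)*cot(t*(35*t - 1)/7)/5 + C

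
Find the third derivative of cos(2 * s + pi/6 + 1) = 8*sin(2*s + pi/6 + 1)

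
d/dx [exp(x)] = exp(x)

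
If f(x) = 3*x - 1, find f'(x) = 3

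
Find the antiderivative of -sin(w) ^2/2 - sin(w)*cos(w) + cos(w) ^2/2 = sqrt(2)*sin(2*w + pi/4)/4 + C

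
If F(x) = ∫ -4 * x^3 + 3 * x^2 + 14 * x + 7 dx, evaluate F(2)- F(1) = 20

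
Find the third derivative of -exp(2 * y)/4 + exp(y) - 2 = -2*exp(2*y) + exp(y)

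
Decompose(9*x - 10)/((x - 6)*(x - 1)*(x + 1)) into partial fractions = -19/(14*(x + 1)) + 1/(10*(x - 1)) + 44/(35*(x - 6))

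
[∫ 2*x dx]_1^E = -1 + exp(2)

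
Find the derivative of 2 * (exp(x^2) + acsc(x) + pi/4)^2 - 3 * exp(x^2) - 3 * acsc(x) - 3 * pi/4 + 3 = (8*x^3*sqrt(1 - 1/x^2)*exp(2*x^2) + 8*x^3*sqrt(1 - 1/x^2)*exp(x^2)*acsc(x) - 6*x^3*sqrt(1 - 1/x^2)*exp(x^2) + 2*pi*x^3*sqrt(1 - 1/x^2)*exp(x^2) - 4*exp(x^2) - 4*acsc(x) - pi + 3)/(x^2*sqrt(1 - 1/x^2))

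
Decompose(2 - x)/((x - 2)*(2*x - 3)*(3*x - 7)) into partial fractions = -3/(5*(3*x - 7)) + 2/(5*(2*x - 3))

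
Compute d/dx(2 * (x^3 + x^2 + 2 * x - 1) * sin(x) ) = 2*x^3*cos(x) + 6*x^2*sin(x) + 2*x^2*cos(x) + 4*x*sin(x) + 4*x*cos(x) + 4*sin(x) - 2*cos(x)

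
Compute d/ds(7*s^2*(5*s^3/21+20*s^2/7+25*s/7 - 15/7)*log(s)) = 25*s^4*log(s)/3 + 5*s^4/3 + 80*s^3*log(s) + 20*s^3 + 75*s^2*log(s) + 25*s^2 - 30*s*log(s) - 15*s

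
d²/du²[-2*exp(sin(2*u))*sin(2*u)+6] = 8*(-(1 - cos(2*u))^2*sin(2*u) - 3*(1 - cos(2*u))^2 + 2*sin(2*u) - sin(4*u) - 6*cos(2*u) + 4)*exp(sin(2*u))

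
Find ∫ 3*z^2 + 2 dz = z^3 + 2*z + C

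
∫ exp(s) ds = exp(s) + C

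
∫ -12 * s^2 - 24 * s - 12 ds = -4*s^3 - 12*s^2 - 12*s + C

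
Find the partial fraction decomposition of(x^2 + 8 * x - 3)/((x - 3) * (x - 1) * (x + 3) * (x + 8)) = 1/(165*(x + 8)) - 3/(20*(x + 3)) - 1/(12*(x - 1)) + 5/(22*(x - 3))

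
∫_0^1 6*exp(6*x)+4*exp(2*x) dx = -3 + 2*exp(2) + exp(6)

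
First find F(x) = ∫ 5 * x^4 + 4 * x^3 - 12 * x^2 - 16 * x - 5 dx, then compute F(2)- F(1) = -11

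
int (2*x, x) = x^2 + C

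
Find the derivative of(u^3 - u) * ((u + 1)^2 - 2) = 5*u^4 + 8*u^3 - 6*u^2 - 4*u + 1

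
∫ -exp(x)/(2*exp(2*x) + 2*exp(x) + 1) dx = acos(5*x^2 - 3*x - 5) + acot(exp(x)/(exp(x) + 1)) - asin(-5*x^2 + 3*x + 5) + C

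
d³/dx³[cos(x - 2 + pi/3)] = sin(x - 2 + pi/3)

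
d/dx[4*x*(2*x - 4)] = 16*x - 16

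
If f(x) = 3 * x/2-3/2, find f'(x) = 3/2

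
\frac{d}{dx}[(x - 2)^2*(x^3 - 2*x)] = 5*x^4 - 16*x^3 + 6*x^2 + 16*x - 8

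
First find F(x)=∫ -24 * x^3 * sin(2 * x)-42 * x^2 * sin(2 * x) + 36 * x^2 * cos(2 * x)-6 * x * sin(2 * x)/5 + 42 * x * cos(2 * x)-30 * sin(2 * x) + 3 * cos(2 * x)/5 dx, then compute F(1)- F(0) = 243*cos(2)/5 - 15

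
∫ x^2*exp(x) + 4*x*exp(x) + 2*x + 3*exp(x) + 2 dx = (x + 1)^2*(exp(x) + 1) + C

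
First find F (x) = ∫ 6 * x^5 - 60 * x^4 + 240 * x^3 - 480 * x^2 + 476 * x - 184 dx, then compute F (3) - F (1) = 0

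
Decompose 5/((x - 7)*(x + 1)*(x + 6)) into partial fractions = 1/(13*(x + 6)) - 1/(8*(x + 1)) + 5/(104*(x - 7))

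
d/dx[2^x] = 2^x*log(2)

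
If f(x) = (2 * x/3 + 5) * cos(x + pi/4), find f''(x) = -2*x*cos(x + pi/4)/3 - 4*sin(x + pi/4)/3 - 5*cos(x + pi/4)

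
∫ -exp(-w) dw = exp(-w) + C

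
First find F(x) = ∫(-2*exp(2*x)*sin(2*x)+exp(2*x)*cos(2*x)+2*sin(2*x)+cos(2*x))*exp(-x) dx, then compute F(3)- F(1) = (-E + exp(-1))*cos(2) + (-exp(-3) + exp(3))*cos(6)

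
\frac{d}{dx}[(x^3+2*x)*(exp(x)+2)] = x^3*exp(x) + 3*x^2*exp(x) + 6*x^2 + 2*x*exp(x) + 2*exp(x) + 4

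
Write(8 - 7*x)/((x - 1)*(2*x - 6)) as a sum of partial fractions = -1/(4*(x - 1)) - 13/(4*(x - 3))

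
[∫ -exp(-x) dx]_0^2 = -1 + exp(-2)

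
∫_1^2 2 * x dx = 3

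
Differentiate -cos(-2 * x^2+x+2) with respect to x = (1 - 4*x)*sin(-2*x^2 + x + 2)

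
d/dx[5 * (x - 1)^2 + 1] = 10*x - 10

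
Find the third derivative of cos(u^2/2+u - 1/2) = u^3*sin(u^2/2 + u - 1/2) + 3*u^2*sin(u^2/2 + u - 1/2) + 3*u*sin(u^2/2 + u - 1/2) - 3*u*cos(u^2/2 + u - 1/2) + sin(u^2/2 + u - 1/2) - 3*cos(u^2/2 + u - 1/2)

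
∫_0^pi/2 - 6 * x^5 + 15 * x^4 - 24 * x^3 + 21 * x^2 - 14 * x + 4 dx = (-pi^2/4 - 1 + pi/2)^3 - pi^2/4 + 1 + pi/2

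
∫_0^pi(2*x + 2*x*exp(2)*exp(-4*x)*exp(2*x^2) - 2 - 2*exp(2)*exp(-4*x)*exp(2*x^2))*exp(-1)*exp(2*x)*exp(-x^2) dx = -E - exp(-(-1 + pi)^2) + exp(-1) + exp((-1 + pi)^2)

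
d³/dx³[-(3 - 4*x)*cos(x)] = 4*x*sin(x) - 3*sin(x) - 12*cos(x)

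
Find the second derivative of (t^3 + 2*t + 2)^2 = 30*t^4 + 48*t^2 + 24*t + 8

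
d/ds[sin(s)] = cos(s)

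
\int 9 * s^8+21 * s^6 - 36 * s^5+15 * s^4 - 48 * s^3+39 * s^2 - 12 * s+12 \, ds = s^9 + 3*s^7 - 6*s^6 + 3*s^5 - 12*s^4 + 13*s^3 - 6*s^2 + 12*s + C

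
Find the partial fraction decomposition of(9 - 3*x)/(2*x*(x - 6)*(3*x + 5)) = 63/(115*(3*x + 5)) - 3/(92*(x - 6)) - 3/(20*x)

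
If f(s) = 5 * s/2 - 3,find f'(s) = 5/2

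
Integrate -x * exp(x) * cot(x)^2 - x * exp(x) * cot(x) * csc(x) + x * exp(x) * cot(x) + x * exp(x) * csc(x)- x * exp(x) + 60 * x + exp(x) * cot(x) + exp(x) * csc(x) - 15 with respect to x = x*(30*x + (cot(x) + csc(x))*exp(x) - 15) + C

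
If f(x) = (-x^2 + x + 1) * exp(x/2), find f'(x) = -x^2*exp(x/2)/2 - 3*x*exp(x/2)/2 + 3*exp(x/2)/2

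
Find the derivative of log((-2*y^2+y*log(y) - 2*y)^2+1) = (16*y^3 - 12*y^2*log(y) + 20*y^2 + 2*y*log(y)^2 - 6*y*log(y) + 4*y)/(4*y^4 - 4*y^3*log(y) + 8*y^3 + y^2*log(y)^2 - 4*y^2*log(y) + 4*y^2 + 1)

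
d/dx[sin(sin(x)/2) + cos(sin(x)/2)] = sqrt(2)*cos(x)*cos(sin(x)/2 + pi/4)/2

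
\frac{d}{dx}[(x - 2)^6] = 6*x^5 - 60*x^4 + 240*x^3 - 480*x^2 + 480*x - 192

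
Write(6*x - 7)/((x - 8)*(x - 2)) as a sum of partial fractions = -5/(6*(x - 2)) + 41/(6*(x - 8))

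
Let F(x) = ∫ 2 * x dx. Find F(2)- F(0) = 4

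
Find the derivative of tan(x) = cos(x)^(-2)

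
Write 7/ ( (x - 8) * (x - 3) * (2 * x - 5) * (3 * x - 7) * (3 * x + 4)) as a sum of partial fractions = 27/(13156*(3*x + 4)) - 189/(374*(3*x - 7)) + 112/(253*(2*x - 5)) - 7/(130*(x - 3)) + 1/(3740*(x - 8))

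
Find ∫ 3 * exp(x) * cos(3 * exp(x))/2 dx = sin(3*exp(x))/2 + C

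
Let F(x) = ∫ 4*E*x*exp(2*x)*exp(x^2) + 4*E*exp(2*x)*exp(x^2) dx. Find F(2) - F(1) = -2*exp(4) + 2*exp(9)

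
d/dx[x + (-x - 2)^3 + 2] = -3*x^2 - 12*x - 11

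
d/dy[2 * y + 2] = 2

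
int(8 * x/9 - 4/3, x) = 4*x^2/9 - 4*x/3 + C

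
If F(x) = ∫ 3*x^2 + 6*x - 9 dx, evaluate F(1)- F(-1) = -16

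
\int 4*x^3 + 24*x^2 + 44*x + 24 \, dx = x^4 + 8*x^3 + 22*x^2 + 24*x + C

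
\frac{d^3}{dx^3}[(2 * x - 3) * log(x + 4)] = (-2*x - 30)/(x^3 + 12*x^2 + 48*x + 64)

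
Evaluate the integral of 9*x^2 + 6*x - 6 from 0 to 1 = 0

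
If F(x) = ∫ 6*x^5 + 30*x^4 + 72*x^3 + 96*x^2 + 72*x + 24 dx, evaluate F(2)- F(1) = 875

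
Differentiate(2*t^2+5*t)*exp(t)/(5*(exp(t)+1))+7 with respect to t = (2*t^2*exp(t) + 4*t*exp(2*t) + 9*t*exp(t) + 5*exp(2*t) + 5*exp(t))/(5*exp(2*t) + 10*exp(t) + 5)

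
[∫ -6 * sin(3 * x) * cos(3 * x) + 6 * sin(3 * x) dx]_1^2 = -5*cos(6)/2 + 2*cos(3) + cos(12)/2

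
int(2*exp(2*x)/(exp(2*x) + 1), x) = log(exp(2*x) + 1) + C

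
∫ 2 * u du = u^2 + C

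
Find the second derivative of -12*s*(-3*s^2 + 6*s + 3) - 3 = 216*s - 144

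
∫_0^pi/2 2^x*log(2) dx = -1 + 2^(pi/2)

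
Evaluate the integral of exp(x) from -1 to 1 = E - exp(-1)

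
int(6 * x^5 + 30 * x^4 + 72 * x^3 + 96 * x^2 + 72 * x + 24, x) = x^6 + 6*x^5 + 18*x^4 + 32*x^3 + 36*x^2 + 24*x + C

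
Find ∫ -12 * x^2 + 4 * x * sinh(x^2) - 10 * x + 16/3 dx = -4*x^3 - 5*x^2 + 16*x/3 + 2*cosh(x^2) + C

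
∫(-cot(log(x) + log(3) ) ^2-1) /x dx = cot(log(3*x)) + C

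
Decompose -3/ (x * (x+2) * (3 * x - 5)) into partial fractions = -27/(55*(3*x - 5)) - 3/(22*(x + 2)) + 3/(10*x)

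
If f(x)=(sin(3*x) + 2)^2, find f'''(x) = -108*sin(6*x) - 108*cos(3*x)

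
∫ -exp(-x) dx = exp(-x) + C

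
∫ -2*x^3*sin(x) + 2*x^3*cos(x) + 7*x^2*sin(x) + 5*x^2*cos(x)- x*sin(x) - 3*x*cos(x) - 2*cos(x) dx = -sqrt(2)*(-2*x^3 + x^2 + x + 1)*sin(x + pi/4) + C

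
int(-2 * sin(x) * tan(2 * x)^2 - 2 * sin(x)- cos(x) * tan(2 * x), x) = -sin(x)*tan(2*x) + C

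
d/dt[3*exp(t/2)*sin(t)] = 3*(sin(t)/2 + cos(t))*exp(t/2)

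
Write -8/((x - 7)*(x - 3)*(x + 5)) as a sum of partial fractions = -1/(12*(x + 5)) + 1/(4*(x - 3)) - 1/(6*(x - 7))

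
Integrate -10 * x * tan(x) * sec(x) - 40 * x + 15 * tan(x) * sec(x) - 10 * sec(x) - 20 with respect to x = (15 - 10*x)*(2*x + sec(x) + 5) + C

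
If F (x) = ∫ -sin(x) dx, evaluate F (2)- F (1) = -cos(1) + cos(2)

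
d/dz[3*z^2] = 6*z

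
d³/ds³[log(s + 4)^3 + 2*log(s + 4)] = (6*log(s + 4)^2 - 18*log(s + 4) + 10)/(s^3 + 12*s^2 + 48*s + 64)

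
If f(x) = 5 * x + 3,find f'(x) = 5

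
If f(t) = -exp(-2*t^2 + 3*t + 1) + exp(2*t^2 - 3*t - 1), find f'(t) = (4*t*exp(-4*t^2 + 6*t + 2) + 4*t - 3*exp(-4*t^2 + 6*t + 2) - 3)*exp(2*t^2 - 3*t - 1)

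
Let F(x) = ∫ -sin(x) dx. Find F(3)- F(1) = cos(3) - cos(1)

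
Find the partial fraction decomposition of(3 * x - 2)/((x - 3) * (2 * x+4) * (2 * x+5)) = -19/(11*(2*x + 5)) + 4/(5*(x + 2)) + 7/(110*(x - 3))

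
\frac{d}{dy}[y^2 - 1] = 2*y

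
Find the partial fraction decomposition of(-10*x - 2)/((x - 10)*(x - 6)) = 31/(2*(x - 6)) - 51/(2*(x - 10))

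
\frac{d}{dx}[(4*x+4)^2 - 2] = 32*x + 32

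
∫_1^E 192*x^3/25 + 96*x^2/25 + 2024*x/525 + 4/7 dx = -2992/525 + 2*E*(2 + 6*E)/7 + 4*(2 + 6*E)^2*exp(2)/75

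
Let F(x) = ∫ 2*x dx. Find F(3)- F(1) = 8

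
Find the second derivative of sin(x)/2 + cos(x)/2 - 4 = -sin(x)/2 - cos(x)/2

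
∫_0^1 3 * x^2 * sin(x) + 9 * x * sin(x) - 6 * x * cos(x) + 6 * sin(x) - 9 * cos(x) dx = 6 - 18*cos(1)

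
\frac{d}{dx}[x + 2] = 1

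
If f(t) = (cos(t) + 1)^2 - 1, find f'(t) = -2*(cos(t) + 1)*sin(t)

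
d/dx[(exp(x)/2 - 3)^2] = exp(2*x)/2 - 3*exp(x)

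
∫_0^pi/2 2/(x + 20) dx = -2*log(5) + 2*log(pi/8 + 5)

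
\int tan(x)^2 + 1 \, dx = tan(x) + C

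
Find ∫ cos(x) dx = sin(x) + C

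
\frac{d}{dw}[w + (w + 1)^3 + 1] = 3*w^2 + 6*w + 4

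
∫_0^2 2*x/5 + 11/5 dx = 26/5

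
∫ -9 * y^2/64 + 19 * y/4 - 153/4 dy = -3*y^3/64 + 19*y^2/8 - 153*y/4 + C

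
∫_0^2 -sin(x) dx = -1 + cos(2)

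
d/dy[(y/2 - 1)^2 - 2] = y/2 - 1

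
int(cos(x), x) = sin(x) + C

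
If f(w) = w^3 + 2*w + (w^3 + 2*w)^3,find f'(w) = 9*w^8 + 42*w^6 + 60*w^4 + 27*w^2 + 2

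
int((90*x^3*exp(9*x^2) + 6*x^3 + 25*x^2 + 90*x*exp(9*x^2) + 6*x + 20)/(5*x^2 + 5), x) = 3*x^2/5 + 5*x + exp(9*x^2) + acot(x) + C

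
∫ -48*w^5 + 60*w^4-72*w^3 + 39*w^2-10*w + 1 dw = -8*w^6 + 12*w^5 - 18*w^4 + 13*w^3 - 5*w^2 + w + C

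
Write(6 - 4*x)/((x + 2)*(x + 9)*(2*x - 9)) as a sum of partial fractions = -16/(117*(2*x - 9)) + 2/(9*(x + 9)) - 2/(13*(x + 2))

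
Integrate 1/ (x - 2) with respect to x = log(x/2 - 1) + C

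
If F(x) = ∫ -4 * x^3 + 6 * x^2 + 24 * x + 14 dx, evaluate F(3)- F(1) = 96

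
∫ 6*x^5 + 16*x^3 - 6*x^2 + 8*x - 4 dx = x^6 + 4*x^4 - 2*x^3 + 4*x^2 - 4*x + C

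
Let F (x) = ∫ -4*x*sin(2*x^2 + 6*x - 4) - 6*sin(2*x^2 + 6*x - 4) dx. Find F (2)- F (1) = cos(16) - cos(4)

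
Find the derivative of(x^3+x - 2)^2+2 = 6*x^5 + 8*x^3 - 12*x^2 + 2*x - 4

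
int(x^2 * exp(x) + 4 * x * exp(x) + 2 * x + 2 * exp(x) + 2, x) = x*(x + 2)*(exp(x) + 1) + C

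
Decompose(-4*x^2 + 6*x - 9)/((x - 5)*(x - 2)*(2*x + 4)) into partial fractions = -37/(56*(x + 2)) + 13/(24*(x - 2)) - 79/(42*(x - 5))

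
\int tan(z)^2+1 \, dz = tan(z) + C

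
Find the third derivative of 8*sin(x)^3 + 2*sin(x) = -8*cos(x) + 54*cos(3*x)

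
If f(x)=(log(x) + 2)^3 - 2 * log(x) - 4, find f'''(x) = (6*log(x)^2 + 6*log(x) - 10)/x^3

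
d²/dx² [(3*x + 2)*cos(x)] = -3*x*cos(x) - 6*sin(x) - 2*cos(x)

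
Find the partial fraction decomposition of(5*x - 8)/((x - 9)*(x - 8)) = -32/(x - 8) + 37/(x - 9)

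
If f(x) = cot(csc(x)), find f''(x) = ((1 - cos(x)^2)^2/sin(x) + 2*cos(x)^2*cos(1/sin(x))/sin(1/sin(x)) + 2*cos(x)^2/sin(x) - 2/sin(x))/(sin(x)^4*sin(1/sin(x))^2)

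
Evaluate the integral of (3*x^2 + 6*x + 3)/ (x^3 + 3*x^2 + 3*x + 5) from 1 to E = -log(12) + log(4 + (1 + E)^3)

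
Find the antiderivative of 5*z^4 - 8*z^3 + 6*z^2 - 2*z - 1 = z^5 - 2*z^4 + 2*z^3 - z^2 - z + C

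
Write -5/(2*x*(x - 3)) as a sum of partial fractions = -5/(6*(x - 3)) + 5/(6*x)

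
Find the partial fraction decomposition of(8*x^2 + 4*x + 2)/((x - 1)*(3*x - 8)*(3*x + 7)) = 163/(225*(3*x + 7)) + 626/(225*(3*x - 8)) - 7/(25*(x - 1))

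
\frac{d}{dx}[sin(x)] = cos(x)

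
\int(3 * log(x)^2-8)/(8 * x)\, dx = log(x)^3/8 - log(x) + C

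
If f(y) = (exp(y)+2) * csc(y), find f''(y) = 2*(-exp(y)*cos(y)/sin(y) + exp(y)/sin(y)^2 - 1 + 2/sin(y)^2)/sin(y)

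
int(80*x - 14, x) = 40*x^2 - 14*x + C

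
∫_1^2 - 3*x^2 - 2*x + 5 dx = -5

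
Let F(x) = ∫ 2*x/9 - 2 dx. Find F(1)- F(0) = -17/9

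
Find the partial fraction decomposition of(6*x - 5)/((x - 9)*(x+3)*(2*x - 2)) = -23/(96*(x + 3)) - 1/(64*(x - 1)) + 49/(192*(x - 9))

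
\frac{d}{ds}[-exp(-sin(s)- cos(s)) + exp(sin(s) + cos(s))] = sqrt(2)*(exp(2*sin(s))*exp(2*cos(s)) + 1)*exp(-sqrt(2)*sin(s + pi/4))*cos(s + pi/4)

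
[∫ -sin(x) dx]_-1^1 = 0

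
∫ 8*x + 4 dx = 4*x^2 + 4*x + C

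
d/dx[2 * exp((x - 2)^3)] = 6*x^2*exp(x^3 - 6*x^2 + 12*x - 8) - 24*x*exp(x^3 - 6*x^2 + 12*x - 8) + 24*exp(x^3 - 6*x^2 + 12*x - 8)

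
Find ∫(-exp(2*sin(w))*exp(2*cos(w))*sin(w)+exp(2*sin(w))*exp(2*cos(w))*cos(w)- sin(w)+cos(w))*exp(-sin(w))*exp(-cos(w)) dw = 2*sinh(sqrt(2)*sin(w + pi/4)) + C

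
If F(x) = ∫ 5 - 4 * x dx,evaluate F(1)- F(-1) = 10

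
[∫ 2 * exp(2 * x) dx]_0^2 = -1 + exp(4)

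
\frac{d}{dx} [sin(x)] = cos(x)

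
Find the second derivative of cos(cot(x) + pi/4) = -(-1 + sin(x)^(-2))^2*cos(pi/4 + 1/tan(x)) + cos(pi/4 + 1/tan(x)) - 2*cos(pi/4 + 1/tan(x))/sin(x)^2 - 2*sin(pi/4 + 1/tan(x))*cos(x)/sin(x)^3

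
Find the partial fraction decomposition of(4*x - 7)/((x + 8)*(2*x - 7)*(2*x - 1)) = 5/(51*(2*x - 1)) + 7/(69*(2*x - 7)) - 39/(391*(x + 8))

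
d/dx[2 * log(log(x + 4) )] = 2/(x*log(x + 4) + 4*log(x + 4))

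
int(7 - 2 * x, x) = -x^2 + 7*x + C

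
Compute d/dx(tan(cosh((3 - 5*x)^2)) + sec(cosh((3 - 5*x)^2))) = 10*(5*x*sin(cosh(25*x^2 - 30*x + 9)) + 5*x - 3*sin(cosh(25*x^2 - 30*x + 9)) - 3)*sinh(25*x^2 - 30*x + 9)/cos(cosh(25*x^2 - 30*x + 9))^2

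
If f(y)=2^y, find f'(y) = 2^y*log(2)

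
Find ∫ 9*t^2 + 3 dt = 3*t^3 + 3*t + C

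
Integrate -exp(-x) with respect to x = exp(-x) + C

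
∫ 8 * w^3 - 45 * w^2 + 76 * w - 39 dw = 2*w^4 - 15*w^3 + 38*w^2 - 39*w + C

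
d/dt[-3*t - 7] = -3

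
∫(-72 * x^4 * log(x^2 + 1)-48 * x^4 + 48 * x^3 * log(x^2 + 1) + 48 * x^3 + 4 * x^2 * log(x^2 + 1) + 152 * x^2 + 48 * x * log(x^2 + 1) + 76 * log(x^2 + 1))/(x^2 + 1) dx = 4*x*(-6*x^2 + 6*x + 19)*log(x^2 + 1) + C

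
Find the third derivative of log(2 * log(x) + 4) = (2*log(x)^2 + 11*log(x) + 16)/(x^3*log(x)^3 + 6*x^3*log(x)^2 + 12*x^3*log(x) + 8*x^3)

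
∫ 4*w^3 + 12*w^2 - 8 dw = w^4 + 4*w^3 - 8*w + C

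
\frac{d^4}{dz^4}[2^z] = 2^z*log(2)^4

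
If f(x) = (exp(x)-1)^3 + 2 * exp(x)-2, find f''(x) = 9*exp(3*x) - 12*exp(2*x) + 5*exp(x)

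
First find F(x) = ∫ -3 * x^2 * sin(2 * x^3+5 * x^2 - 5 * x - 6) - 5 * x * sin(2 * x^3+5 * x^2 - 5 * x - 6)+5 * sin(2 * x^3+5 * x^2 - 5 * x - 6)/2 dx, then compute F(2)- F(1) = cos(20)/2 - cos(4)/2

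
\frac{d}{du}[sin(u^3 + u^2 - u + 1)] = (3*u^2 + 2*u - 1)*cos(u^3 + u^2 - u + 1)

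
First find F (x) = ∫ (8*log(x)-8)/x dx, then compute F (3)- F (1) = -4 + (-2 + 2*log(3))^2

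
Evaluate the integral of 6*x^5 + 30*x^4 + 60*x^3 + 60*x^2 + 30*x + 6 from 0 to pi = -1 + (1 + pi)^6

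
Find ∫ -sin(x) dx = cos(x) + C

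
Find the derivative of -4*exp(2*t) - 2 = -8*exp(2*t)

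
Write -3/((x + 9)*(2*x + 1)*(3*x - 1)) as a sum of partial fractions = -27/(140*(3*x - 1)) + 12/(85*(2*x + 1)) - 3/(476*(x + 9))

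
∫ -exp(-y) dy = exp(-y) + C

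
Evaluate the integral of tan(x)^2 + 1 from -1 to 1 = 2*tan(1)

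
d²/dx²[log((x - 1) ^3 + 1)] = (-3*x^4 + 12*x^3 - 18*x^2 + 18*x - 9)/(x^6 - 6*x^5 + 15*x^4 - 18*x^3 + 9*x^2)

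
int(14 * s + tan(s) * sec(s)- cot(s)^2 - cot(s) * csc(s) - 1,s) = 7*s^2 + cot(s) + csc(s) + sec(s) + C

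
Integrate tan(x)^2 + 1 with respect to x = tan(x) + C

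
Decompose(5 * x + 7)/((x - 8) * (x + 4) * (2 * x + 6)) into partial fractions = -13/(24*(x + 4)) + 4/(11*(x + 3)) + 47/(264*(x - 8))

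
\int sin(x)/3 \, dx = -cos(x)/3 + C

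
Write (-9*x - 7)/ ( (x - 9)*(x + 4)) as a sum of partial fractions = -29/(13*(x + 4)) - 88/(13*(x - 9))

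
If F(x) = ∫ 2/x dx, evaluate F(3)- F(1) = 2*log(3)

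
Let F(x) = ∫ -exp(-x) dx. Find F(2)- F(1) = -exp(-1) + exp(-2)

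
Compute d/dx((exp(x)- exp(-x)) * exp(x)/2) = exp(2*x)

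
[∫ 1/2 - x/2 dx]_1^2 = -1/4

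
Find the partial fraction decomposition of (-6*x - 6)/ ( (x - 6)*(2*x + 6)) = -2/(3*(x + 3)) - 7/(3*(x - 6))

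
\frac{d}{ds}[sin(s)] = cos(s)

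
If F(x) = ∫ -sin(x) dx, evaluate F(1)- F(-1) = 0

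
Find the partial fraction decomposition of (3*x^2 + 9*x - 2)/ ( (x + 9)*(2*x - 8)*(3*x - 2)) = -12/(145*(3*x - 2)) + 80/(377*(x + 9)) + 41/(130*(x - 4))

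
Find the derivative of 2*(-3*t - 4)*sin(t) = -6*t*cos(t) - 6*sin(t) - 8*cos(t)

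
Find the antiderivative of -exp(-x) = exp(-x) + C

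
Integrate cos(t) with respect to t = sin(t) + C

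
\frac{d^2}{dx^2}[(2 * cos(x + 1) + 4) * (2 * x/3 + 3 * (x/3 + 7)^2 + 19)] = -2*x^2*cos(x + 1)/3 - 8*x*sin(x + 1)/3 - 88*x*cos(x + 1)/3 - 176*sin(x + 1)/3 - 992*cos(x + 1)/3 + 8/3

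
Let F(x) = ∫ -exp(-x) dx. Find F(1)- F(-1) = -E + exp(-1)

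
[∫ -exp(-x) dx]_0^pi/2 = -1 + exp(-pi/2)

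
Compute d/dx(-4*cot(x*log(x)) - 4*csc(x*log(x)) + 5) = 4*(log(x)*cos(x*log(x)) + log(x) + cos(x*log(x)) + 1)/sin(x*log(x))^2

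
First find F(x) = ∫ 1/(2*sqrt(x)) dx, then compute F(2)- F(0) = sqrt(2)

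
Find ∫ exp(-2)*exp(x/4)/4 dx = exp(x/4 - 2) + C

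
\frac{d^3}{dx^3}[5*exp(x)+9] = 5*exp(x)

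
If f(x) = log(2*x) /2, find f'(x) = 1/(2*x)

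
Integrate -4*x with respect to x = -2*x^2 + C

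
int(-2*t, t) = -t^2 + C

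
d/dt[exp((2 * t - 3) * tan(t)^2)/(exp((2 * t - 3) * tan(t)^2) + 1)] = 2*(2*t*sin(t)/cos(t)^3 - 3*sin(t)/cos(t)^3 - 1 + cos(t)^(-2))*exp(2*t*(-1 + cos(t)^(-2)))*exp(3 - 3/cos(t)^2)*exp(6*tan(t)^2)/(exp(2*t*tan(t)^2) + exp(3*tan(t)^2))^2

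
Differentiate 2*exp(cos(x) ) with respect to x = -2*exp(cos(x))*sin(x)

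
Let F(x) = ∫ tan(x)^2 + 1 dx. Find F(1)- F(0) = tan(1)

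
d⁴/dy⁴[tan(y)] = 24*tan(y)^5 + 40*tan(y)^3 + 16*tan(y)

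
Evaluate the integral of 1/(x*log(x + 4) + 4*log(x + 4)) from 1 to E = -log(log(5)) + log(log(E + 4))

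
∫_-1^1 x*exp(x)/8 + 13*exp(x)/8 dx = -11*exp(-1)/8 + 13*E/8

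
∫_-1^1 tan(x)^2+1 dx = 2*tan(1)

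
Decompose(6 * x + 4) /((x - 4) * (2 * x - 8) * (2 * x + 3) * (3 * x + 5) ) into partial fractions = 81/(289*(3*x + 5)) - 20/(121*(2*x + 3)) - 377/(34969*(x - 4)) + 14/(187*(x - 4)^2)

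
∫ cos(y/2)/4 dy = sin(y/2)/2 + C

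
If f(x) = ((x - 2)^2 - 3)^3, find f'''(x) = 120*x^3 - 720*x^2 + 1224*x - 528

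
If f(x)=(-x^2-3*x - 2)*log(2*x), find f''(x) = (-2*x^2*log(x) - 3*x^2 - 2*x^2*log(2) - 3*x + 2)/x^2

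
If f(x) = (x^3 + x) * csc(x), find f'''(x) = (x^3*cos(x)/sin(x) - 6*x^3*cos(x)/sin(x)^3 - 9*x^2 + 18*x^2/sin(x)^2 - 17*x*cos(x)/sin(x) - 6*x*cos(x)/sin(x)^3 + 3 + 6/sin(x)^2)/sin(x)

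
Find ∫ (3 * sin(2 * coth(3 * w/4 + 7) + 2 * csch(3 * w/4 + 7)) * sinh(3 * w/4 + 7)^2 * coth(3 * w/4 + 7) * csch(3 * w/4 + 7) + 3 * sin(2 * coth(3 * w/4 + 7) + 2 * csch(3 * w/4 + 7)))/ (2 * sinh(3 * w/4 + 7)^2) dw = cos(2*(coth(3*w/4 + 7) + csch(3*w/4 + 7))) + C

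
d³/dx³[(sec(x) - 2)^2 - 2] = 4*(1 - 2/cos(x) - 6/cos(x)^2 + 6/cos(x)^3)*sin(x)/cos(x)^2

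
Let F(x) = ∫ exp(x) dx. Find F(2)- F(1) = -E + exp(2)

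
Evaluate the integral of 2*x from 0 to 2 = 4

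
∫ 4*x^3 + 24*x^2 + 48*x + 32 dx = x^4 + 8*x^3 + 24*x^2 + 32*x + C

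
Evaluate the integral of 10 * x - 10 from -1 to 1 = -20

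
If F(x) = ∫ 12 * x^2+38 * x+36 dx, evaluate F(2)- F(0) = 180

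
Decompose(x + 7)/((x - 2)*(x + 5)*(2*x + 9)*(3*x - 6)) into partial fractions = 20/(507*(2*x + 9)) - 2/(147*(x + 5)) - 152/(24843*(x - 2)) + 3/(91*(x - 2)^2)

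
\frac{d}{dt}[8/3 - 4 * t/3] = -4/3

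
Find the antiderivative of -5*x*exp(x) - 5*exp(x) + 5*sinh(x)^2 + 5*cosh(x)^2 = -5*x*exp(x) + 5*sinh(2*x)/2 + C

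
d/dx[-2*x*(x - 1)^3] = -8*x^3 + 18*x^2 - 12*x + 2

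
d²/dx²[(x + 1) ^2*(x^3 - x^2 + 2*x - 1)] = 20*x^3 + 12*x^2 + 6*x + 4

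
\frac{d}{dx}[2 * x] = 2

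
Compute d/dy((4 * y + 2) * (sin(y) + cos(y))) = -4*y*sin(y) + 4*y*cos(y) + 2*sin(y) + 6*cos(y)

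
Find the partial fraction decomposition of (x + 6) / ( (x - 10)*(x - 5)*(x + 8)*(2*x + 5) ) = 28/(4125*(2*x + 5)) + 1/(1287*(x + 8)) - 11/(975*(x - 5)) + 8/(1125*(x - 10))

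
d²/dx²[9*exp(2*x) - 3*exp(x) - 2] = 36*exp(2*x) - 3*exp(x)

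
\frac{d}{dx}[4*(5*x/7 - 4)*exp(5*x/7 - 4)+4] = 100*x*exp(5*x/7 - 4)/49 - 60*exp(5*x/7 - 4)/7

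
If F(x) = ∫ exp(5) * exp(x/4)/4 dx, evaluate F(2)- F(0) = -exp(5) + exp(11/2)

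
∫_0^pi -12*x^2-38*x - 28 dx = (2 + pi)^2*(-4*pi - 3) + 12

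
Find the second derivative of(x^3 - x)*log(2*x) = (6*x^2*log(x) + 6*x^2*log(2) + 5*x^2 - 1)/x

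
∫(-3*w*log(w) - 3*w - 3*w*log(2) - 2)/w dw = -(3*w + 2)*log(2*w) + C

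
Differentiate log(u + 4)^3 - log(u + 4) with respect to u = (3*log(u + 4)^2 - 1)/(u + 4)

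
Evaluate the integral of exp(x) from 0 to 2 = -1 + exp(2)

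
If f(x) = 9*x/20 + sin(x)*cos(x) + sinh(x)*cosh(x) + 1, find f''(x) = -2*sin(2*x) + 2*sinh(2*x)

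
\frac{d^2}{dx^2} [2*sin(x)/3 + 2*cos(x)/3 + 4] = -2*sin(x)/3 - 2*cos(x)/3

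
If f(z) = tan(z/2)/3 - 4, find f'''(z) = tan(z/2)^4/4 + tan(z/2)^2/3 + 1/12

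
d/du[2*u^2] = 4*u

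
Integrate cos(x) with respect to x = sin(x) + C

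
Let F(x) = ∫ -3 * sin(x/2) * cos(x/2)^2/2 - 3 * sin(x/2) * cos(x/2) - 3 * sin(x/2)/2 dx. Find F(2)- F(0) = -8 + (cos(1) + 1)^3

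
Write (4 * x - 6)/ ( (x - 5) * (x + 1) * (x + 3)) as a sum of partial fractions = -9/(8*(x + 3)) + 5/(6*(x + 1)) + 7/(24*(x - 5))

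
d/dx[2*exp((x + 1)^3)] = 6*x^2*exp(x^3 + 3*x^2 + 3*x + 1) + 12*x*exp(x^3 + 3*x^2 + 3*x + 1) + 6*exp(x^3 + 3*x^2 + 3*x + 1)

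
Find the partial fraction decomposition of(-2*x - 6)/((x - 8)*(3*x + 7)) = 4/(31*(3*x + 7)) - 22/(31*(x - 8))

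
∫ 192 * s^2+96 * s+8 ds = 64*s^3 + 48*s^2 + 8*s + C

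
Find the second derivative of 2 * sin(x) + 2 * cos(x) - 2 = -2*sin(x) - 2*cos(x)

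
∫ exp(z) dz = exp(z) + C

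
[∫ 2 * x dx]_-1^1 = 0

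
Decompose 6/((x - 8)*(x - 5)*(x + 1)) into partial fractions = 1/(9*(x + 1)) - 1/(3*(x - 5)) + 2/(9*(x - 8))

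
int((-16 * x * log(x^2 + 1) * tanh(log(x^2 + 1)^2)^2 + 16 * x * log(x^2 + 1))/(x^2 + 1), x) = 4*tanh(log(x^2 + 1)^2) + C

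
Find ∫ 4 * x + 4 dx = 2*x^2 + 4*x + C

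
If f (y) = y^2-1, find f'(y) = 2*y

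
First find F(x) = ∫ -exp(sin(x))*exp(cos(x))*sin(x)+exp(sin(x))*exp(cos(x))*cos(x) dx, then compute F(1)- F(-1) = -exp(-sin(1) + cos(1)) + exp(cos(1) + sin(1))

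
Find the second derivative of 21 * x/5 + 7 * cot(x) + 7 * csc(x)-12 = -7/sin(x) + 14*cos(x)/sin(x)^3 + 14/sin(x)^3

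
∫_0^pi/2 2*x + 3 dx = -1 + pi/2 + (1 + pi/2)^2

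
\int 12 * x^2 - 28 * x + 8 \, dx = 4*x^3 - 14*x^2 + 8*x + C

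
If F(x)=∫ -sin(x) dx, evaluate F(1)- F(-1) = 0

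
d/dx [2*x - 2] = 2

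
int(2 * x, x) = x^2 + C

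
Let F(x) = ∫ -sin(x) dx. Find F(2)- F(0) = -1 + cos(2)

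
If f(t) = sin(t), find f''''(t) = sin(t)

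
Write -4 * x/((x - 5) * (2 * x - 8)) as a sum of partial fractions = 8/(x - 4) - 10/(x - 5)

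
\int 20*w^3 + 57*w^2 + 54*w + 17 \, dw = 5*w^4 + 19*w^3 + 27*w^2 + 17*w + C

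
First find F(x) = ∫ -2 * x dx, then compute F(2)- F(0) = -4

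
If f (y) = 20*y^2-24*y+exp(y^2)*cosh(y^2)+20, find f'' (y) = 8*y^2*exp(y^2)*sinh(y^2) + 8*y^2*exp(y^2)*cosh(y^2) + 2*exp(y^2)*sinh(y^2) + 2*exp(y^2)*cosh(y^2) + 40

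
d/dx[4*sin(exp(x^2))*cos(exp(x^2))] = 8*x*(1 - 2*sin(exp(x^2))^2)*exp(x^2)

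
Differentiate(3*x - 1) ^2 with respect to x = 18*x - 6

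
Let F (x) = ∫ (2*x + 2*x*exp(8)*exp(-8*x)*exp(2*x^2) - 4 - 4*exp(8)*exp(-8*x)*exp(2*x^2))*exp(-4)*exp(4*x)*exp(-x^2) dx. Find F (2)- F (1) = -E + exp(-1)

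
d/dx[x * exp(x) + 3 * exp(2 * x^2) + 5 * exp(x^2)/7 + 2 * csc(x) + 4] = x*exp(x) + 12*x*exp(2*x^2) + 10*x*exp(x^2)/7 + exp(x) - 2*cot(x)*csc(x)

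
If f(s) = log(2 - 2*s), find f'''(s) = 2/(s^3 - 3*s^2 + 3*s - 1)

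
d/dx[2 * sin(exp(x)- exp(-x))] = 2*(exp(2*x) + 1)*exp(-x)*cos(exp(x) - exp(-x))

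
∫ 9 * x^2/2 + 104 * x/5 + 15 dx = 3*x^3/2 + 52*x^2/5 + 15*x + C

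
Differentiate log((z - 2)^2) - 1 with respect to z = 2/(z - 2)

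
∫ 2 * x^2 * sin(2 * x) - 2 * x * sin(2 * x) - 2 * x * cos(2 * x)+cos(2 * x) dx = x*(1 - x)*cos(2*x) + C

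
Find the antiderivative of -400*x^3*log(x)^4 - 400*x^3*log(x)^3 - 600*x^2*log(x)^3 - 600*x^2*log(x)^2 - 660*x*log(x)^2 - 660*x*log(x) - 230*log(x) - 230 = -30*x^2*log(x)^2 - 30*x*log(x) - 100*(x^2*log(x)^2 + x*log(x) + 1)^2 + C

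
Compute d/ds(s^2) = 2*s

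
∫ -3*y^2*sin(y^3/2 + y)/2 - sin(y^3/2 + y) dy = cos(y^3/2 + y) + C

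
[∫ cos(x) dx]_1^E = -sin(1) + sin(E)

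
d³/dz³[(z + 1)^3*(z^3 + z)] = 120*z^3 + 180*z^2 + 96*z + 24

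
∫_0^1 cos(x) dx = sin(1)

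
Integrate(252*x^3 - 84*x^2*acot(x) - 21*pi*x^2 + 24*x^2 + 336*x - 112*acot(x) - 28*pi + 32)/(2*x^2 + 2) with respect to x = 12*x + 7*(-12*x + 4*acot(x) + pi)^2/16 - 4*acot(x) + C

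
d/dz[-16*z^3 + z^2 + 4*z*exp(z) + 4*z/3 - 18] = -48*z^2 + 4*z*exp(z) + 2*z + 4*exp(z) + 4/3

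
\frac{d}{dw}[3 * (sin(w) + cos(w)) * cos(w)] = 3*sqrt(2)*cos(2*w + pi/4)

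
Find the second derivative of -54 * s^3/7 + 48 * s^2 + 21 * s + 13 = 96 - 324*s/7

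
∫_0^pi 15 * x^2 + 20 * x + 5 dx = 5*pi*(1 + pi)^2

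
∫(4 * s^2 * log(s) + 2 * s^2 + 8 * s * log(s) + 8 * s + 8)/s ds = 2*(s + 2)^2*log(s) + C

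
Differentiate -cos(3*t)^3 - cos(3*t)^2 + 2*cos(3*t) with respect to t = -15*sin(3*t)/4 + 3*sin(6*t) + 9*sin(9*t)/4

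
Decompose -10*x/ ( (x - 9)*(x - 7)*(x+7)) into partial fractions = 5/(16*(x + 7)) + 5/(2*(x - 7)) - 45/(16*(x - 9))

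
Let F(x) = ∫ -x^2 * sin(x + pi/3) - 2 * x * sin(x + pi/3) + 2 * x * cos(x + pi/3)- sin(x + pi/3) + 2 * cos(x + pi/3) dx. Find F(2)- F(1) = 9*cos(pi/3 + 2) - 4*cos(1 + pi/3)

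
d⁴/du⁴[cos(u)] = cos(u)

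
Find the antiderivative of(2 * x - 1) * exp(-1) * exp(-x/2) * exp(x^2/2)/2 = exp(x^2/2 - x/2 - 1) + C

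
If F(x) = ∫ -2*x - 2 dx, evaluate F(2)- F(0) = -8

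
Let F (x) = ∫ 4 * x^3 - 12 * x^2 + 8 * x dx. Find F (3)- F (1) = 8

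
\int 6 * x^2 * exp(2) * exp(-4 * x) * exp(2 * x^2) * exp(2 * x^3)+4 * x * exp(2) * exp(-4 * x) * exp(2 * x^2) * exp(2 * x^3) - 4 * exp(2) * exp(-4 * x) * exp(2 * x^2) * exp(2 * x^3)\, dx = exp(2*x^3 + 2*x^2 - 4*x + 2) + C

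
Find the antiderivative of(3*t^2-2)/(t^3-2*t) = log(t*(t^2 - 2)) + C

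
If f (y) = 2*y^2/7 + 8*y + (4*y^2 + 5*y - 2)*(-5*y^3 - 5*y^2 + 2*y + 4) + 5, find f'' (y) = -400*y^3 - 540*y^2 - 42*y + 508/7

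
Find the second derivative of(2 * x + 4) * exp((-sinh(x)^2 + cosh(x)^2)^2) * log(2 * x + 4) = 2*E/(x + 2)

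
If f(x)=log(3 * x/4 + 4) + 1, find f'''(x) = 54/(27*x^3 + 432*x^2 + 2304*x + 4096)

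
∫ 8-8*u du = -4*u^2 + 8*u + C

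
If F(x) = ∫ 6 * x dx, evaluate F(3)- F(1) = 24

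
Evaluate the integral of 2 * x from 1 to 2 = 3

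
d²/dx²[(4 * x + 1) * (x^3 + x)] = 48*x^2 + 6*x + 8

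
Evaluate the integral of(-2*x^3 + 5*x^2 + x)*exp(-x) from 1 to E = -5*exp(-1) + (1 + E + exp(2) + 2*exp(3))*exp(-E)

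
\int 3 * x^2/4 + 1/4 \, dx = x^3/4 + x/4 + C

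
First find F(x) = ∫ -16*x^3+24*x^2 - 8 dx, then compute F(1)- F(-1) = 0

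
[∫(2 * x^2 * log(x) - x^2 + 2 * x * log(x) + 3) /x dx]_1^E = 6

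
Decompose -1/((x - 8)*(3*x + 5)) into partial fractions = 3/(29*(3*x + 5)) - 1/(29*(x - 8))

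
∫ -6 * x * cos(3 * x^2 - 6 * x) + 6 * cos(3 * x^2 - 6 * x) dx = -sin(3*x*(x - 2)) + C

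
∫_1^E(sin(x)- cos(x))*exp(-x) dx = -exp(-E)*sin(E) + exp(-1)*sin(1)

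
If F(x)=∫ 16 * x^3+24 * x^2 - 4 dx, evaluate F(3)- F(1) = 520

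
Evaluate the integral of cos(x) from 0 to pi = 0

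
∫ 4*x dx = 2*x^2 + C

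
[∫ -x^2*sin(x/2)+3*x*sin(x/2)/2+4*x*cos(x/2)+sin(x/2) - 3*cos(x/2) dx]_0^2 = 2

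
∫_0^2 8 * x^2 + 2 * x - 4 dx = 52/3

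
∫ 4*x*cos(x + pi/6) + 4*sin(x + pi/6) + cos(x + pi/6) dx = (4*x + 1)*sin(x + pi/6) + C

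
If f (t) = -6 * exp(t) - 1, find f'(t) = -6*exp(t)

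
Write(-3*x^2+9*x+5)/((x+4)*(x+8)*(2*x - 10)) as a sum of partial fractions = -259/(104*(x + 8)) + 79/(72*(x + 4)) - 25/(234*(x - 5))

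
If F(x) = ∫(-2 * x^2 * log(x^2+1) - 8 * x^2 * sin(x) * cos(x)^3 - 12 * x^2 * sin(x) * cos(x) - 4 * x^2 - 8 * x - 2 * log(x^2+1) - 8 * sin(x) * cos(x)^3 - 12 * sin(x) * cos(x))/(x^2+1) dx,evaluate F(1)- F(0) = -10*sin(1)^2 - 6*log(2) + 2*sin(1)^4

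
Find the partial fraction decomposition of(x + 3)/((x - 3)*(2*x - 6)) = 1/(2*(x - 3)) + 3/(x - 3)^2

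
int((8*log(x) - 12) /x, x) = (2*log(x) - 3)^2 + C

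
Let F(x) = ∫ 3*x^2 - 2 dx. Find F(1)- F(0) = -1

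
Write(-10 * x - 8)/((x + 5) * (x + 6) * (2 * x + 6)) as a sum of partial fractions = 26/(3*(x + 6)) - 21/(2*(x + 5)) + 11/(6*(x + 3))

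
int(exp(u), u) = exp(u) + C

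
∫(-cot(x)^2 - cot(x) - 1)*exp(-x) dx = exp(-x)*cot(x) + C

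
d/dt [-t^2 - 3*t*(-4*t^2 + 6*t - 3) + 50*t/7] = 36*t^2 - 38*t + 113/7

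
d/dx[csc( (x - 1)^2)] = 4*(1 - x)*cos(x^2 - 2*x + 1)/(1 - cos(2*(x^2 - 2*x + 1)))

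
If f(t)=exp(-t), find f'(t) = -exp(-t)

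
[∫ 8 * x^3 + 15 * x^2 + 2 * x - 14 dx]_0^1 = -6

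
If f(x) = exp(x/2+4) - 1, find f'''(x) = exp(x/2 + 4)/8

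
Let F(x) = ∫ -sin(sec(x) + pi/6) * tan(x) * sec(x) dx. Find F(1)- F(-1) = 0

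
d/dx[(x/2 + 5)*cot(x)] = -x/(2*sin(x)^2) + 1/(2*tan(x)) - 5/sin(x)^2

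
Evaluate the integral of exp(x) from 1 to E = -E + exp(E)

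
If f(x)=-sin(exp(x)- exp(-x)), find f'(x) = -(exp(2*x) + 1)*exp(-x)*cos(exp(x) - exp(-x))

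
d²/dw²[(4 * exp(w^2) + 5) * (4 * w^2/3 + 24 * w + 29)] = 64*w^4*exp(w^2)/3 + 384*w^3*exp(w^2) + 1552*w^2*exp(w^2)/3 + 576*w*exp(w^2) + 728*exp(w^2)/3 + 40/3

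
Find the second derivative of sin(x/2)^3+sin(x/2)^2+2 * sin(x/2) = -11*sin(x/2)/16 + 9*sin(3*x/2)/16 + cos(x)/2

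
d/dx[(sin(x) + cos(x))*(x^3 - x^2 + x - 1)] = sqrt(2)*x^3*cos(x + pi/4) + 4*x^2*sin(x) + 2*x^2*cos(x) - 3*x*sin(x) - x*cos(x) + 2*sin(x)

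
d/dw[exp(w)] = exp(w)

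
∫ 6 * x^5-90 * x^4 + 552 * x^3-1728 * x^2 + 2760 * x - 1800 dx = x^6 - 18*x^5 + 138*x^4 - 576*x^3 + 1380*x^2 - 1800*x + C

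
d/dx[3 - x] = -1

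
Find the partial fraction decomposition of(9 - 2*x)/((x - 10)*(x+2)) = -13/(12*(x + 2)) - 11/(12*(x - 10))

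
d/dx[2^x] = 2^x*log(2)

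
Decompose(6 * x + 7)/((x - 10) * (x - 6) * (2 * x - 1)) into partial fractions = 40/(209*(2*x - 1)) - 43/(44*(x - 6)) + 67/(76*(x - 10))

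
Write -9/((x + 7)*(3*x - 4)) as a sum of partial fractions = -27/(25*(3*x - 4)) + 9/(25*(x + 7))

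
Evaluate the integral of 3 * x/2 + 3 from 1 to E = -27/4 + 3*(2 + E)^2/4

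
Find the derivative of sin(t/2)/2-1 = cos(t/2)/4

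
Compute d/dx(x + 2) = 1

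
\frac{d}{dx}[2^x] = 2^x*log(2)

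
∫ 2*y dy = y^2 + C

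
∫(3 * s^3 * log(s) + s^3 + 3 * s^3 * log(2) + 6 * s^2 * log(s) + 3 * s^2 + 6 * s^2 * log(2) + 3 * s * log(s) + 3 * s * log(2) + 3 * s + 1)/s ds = (s + 1)^3*log(2*s) + C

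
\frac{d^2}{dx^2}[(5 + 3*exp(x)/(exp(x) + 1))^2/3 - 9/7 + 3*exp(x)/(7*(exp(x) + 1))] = (-115*exp(3*x) + 84*exp(2*x) + 73*exp(x))/(7*exp(4*x) + 28*exp(3*x) + 42*exp(2*x) + 28*exp(x) + 7)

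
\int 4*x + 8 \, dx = 2*x^2 + 8*x + C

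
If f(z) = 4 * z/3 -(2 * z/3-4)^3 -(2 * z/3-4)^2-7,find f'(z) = -8*z^2/9 + 88*z/9 - 76/3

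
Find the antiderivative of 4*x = 2*x^2 + C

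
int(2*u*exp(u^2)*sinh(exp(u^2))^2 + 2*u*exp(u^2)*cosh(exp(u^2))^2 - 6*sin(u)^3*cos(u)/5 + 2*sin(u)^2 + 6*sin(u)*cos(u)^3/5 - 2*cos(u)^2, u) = -sin(2*u) - 3*cos(4*u)/40 + sinh(2*exp(u^2))/2 + C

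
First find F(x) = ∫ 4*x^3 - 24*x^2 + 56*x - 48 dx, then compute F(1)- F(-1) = -112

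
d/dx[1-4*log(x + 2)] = -4/(x + 2)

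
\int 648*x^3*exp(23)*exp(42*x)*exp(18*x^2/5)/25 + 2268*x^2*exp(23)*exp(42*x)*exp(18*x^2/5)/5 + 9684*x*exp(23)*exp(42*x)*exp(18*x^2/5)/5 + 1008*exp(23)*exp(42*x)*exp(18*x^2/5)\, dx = (18*x^2 + 210*x + 115)*exp(18*x^2/5 + 42*x + 23)/5 + C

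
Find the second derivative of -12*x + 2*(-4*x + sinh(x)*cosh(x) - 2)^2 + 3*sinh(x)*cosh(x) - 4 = -32*x*sinh(2*x) + 8*(cosh(2*x) - 1)^2 - 10*sinh(2*x) - 16*cosh(2*x) + 52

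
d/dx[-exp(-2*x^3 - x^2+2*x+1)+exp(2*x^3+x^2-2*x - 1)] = (6*x^2*exp(4*x^3 + 2*x^2 - 4*x - 2) + 6*x^2 + 2*x*exp(4*x^3 + 2*x^2 - 4*x - 2) + 2*x - 2*exp(4*x^3 + 2*x^2 - 4*x - 2) - 2)*exp(-2*x^3 - x^2 + 2*x + 1)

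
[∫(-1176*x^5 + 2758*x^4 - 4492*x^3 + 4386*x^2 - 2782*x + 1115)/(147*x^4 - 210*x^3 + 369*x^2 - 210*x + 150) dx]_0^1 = -acot(7) + acot(9) + 10/3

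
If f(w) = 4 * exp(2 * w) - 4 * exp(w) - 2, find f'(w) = 8*exp(2*w) - 4*exp(w)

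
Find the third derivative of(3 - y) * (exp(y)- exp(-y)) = (-y*exp(2*y) - y + 6)*exp(-y)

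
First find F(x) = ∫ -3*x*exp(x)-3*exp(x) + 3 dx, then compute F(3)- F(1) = -9*exp(3) + 6 + 3*E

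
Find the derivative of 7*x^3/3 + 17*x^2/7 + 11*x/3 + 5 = 7*x^2 + 34*x/7 + 11/3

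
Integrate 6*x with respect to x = 3*x^2 + C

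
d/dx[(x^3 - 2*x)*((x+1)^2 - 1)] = 5*x^4 + 8*x^3 - 6*x^2 - 8*x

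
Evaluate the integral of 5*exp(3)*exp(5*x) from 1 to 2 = -exp(8) + exp(13)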